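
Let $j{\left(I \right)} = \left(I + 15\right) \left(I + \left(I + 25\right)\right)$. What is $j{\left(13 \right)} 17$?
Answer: $24276$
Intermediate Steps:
$j{\left(I \right)} = \left(15 + I\right) \left(25 + 2 I\right)$ ($j{\left(I \right)} = \left(15 + I\right) \left(I + \left(25 + I\right)\right) = \left(15 + I\right) \left(25 + 2 I\right)$)
$j{\left(13 \right)} 17 = \left(375 + 2 \cdot 13^{2} + 55 \cdot 13\right) 17 = \left(375 + 2 \cdot 169 + 715\right) 17 = \left(375 + 338 + 715\right) 17 = 1428 \cdot 17 = 24276$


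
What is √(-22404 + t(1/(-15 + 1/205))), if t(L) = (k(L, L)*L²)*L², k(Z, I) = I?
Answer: I*√18903783857401480150487354/29047689224 ≈ 149.68*I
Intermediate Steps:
t(L) = L⁵ (t(L) = (L*L²)*L² = L³*L² = L⁵)
√(-22404 + t(1/(-15 + 1/205))) = √(-22404 + (1/(-15 + 1/205))⁵) = √(-22404 + (1/(-3074/205))⁵) = √(-22404 + (-205/3074)⁵) = √(-22404 - 362050628125/274485442177646624) = √(-6149571846910045592221/274485442177646624) = I*√18903783857401480150487354/29047689224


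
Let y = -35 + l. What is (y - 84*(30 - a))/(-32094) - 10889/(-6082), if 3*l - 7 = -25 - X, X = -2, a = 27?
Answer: 263437153/146396781 ≈ 1.7995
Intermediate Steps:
l = -16/3 (l = 7/3 + (-25 - 1*(-2))/3 = 7/3 + (-25 + 2)/3 = 7/3 + (⅓)*(-23) = 7/3 - 23/3 = -16/3 ≈ -5.3333)
y = -121/3 (y = -35 - 16/3 = -121/3 ≈ -40.333)
(y - 84*(30 - a))/(-32094) - 10889/(-6082) = (-121/3 - 84*(30 - 1*27))/(-32094) - 10889/(-6082) = (-121/3 - 84*(30 - 27))*(-1/32094) - 10889*(-1/6082) = (-121/3 - 84*3)*(-1/32094) + 10889/6082 = (-121/3 - 252)*(-1/32094) + 10889/6082 = -877/3*(-1/32094) + 10889/6082 = 877/96282 + 10889/6082 = 263437153/146396781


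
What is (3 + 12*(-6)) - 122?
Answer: -191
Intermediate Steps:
(3 + 12*(-6)) - 122 = (3 - 72) - 122 = -69 - 122 = -191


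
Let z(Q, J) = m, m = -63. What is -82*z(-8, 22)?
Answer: 5166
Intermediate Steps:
z(Q, J) = -63
-82*z(-8, 22) = -82*(-63) = 5166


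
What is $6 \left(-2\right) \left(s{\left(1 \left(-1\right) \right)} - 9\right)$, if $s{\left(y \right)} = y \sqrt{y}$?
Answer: $108 + 12 i \approx 108.0 + 12.0 i$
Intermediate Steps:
$s{\left(y \right)} = y^{\frac{3}{2}}$
$6 \left(-2\right) \left(s{\left(1 \left(-1\right) \right)} - 9\right) = 6 \left(-2\right) \left(\left(1 \left(-1\right)\right)^{\frac{3}{2}} - 9\right) = - 12 \left(\left(-1\right)^{\frac{3}{2}} - 9\right) = - 12 \left(- i - 9\right) = - 12 \left(-9 - i\right) = 108 + 12 i$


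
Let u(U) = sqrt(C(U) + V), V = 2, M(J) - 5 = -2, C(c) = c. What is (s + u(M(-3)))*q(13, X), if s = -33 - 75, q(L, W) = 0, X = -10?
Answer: 0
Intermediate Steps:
M(J) = 3 (M(J) = 5 - 2 = 3)
u(U) = sqrt(2 + U) (u(U) = sqrt(U + 2) = sqrt(2 + U))
s = -108
(s + u(M(-3)))*q(13, X) = (-108 + sqrt(2 + 3))*0 = (-108 + sqrt(5))*0 = 0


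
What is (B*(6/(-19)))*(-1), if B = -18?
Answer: -108/19 ≈ -5.6842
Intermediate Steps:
(B*(6/(-19)))*(-1) = -108/(-19)*(-1) = -108*(-1)/19*(-1) = -18*(-6/19)*(-1) = (108/19)*(-1) = -108/19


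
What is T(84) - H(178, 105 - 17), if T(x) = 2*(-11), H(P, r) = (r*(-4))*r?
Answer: 30954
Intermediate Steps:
H(P, r) = -4*r² (H(P, r) = (-4*r)*r = -4*r²)
T(x) = -22
T(84) - H(178, 105 - 17) = -22 - (-4)*(105 - 17)² = -22 - (-4)*88² = -22 - (-4)*7744 = -22 - 1*(-30976) = -22 + 30976 = 30954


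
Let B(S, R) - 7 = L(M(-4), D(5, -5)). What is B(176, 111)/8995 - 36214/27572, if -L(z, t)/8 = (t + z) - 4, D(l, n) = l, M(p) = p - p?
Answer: -162886251/124005070 ≈ -1.3135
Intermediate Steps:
M(p) = 0
L(z, t) = 32 - 8*t - 8*z (L(z, t) = -8*((t + z) - 4) = -8*(-4 + t + z) = 32 - 8*t - 8*z)
B(S, R) = -1 (B(S, R) = 7 + (32 - 8*5 - 8*0) = 7 + (32 - 40 + 0) = 7 - 8 = -1)
B(176, 111)/8995 - 36214/27572 = -1/8995 - 36214/27572 = -1*1/8995 - 36214*1/27572 = -1/8995 - 18107/13786 = -162886251/124005070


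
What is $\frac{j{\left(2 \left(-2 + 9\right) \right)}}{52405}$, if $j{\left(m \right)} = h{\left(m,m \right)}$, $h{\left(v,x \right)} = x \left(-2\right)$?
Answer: $- \frac{28}{52405} \approx -0.0005343$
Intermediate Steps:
$h{\left(v,x \right)} = - 2 x$
$j{\left(m \right)} = - 2 m$
$\frac{j{\left(2 \left(-2 + 9\right) \right)}}{52405} = \frac{\left(-2\right) 2 \left(-2 + 9\right)}{52405} = - 2 \cdot 2 \cdot 7 \cdot \frac{1}{52405} = \left(-2\right) 14 \cdot \frac{1}{52405} = \left(-28\right) \frac{1}{52405} = - \frac{28}{52405}$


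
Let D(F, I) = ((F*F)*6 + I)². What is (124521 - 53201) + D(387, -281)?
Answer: 807002250209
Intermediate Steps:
D(F, I) = (I + 6*F²)² (D(F, I) = (F²*6 + I)² = (6*F² + I)² = (I + 6*F²)²)
(124521 - 53201) + D(387, -281) = (124521 - 53201) + (-281 + 6*387²)² = 71320 + (-281 + 6*149769)² = 71320 + (-281 + 898614)² = 71320 + 898333² = 71320 + 807002178889 = 807002250209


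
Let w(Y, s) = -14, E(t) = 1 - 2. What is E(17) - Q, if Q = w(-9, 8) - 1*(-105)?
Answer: -92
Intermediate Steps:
E(t) = -1
Q = 91 (Q = -14 - 1*(-105) = -14 + 105 = 91)
E(17) - Q = -1 - 1*91 = -1 - 91 = -92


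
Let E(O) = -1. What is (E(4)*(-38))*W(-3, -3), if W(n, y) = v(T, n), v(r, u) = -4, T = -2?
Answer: -152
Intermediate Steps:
W(n, y) = -4
(E(4)*(-38))*W(-3, -3) = -1*(-38)*(-4) = 38*(-4) = -152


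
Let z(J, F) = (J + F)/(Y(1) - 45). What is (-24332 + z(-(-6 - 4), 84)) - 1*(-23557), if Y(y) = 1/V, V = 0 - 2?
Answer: -70713/91 ≈ -777.07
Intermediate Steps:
V = -2
Y(y) = -½ (Y(y) = 1/(-2) = -½)
z(J, F) = -2*F/91 - 2*J/91 (z(J, F) = (J + F)/(-½ - 45) = (F + J)/(-91/2) = (F + J)*(-2/91) = -2*F/91 - 2*J/91)
(-24332 + z(-(-6 - 4), 84)) - 1*(-23557) = (-24332 + (-2/91*84 - (-2)*(-6 - 4)/91)) - 1*(-23557) = (-24332 + (-24/13 - (-2)*(-10)/91)) + 23557 = (-24332 + (-24/13 - 2/91*10)) + 23557 = (-24332 + (-24/13 - 20/91)) + 23557 = (-24332 - 188/91) + 23557 = -2214400/91 + 23557 = -70713/91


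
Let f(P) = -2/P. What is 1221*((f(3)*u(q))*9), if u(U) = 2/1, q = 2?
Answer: -14652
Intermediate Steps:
u(U) = 2 (u(U) = 2*1 = 2)
1221*((f(3)*u(q))*9) = 1221*((-2/3*2)*9) = 1221*((-2*⅓*2)*9) = 1221*(-⅔*2*9) = 1221*(-4/3*9) = 1221*(-12) = -14652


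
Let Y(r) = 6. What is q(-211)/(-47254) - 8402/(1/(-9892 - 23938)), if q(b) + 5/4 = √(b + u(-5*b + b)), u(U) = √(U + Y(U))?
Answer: 53725843574565/189016 - √(-211 + 5*√34)/47254 ≈ 2.8424e+8 - 0.00028537*I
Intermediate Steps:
u(U) = √(6 + U) (u(U) = √(U + 6) = √(6 + U))
q(b) = -5/4 + √(b + √(6 - 4*b)) (q(b) = -5/4 + √(b + √(6 + (-5*b + b))) = -5/4 + √(b + √(6 - 4*b)))
q(-211)/(-47254) - 8402/(1/(-9892 - 23938)) = (-5/4 + √(-211 + √2*√(3 - 2*(-211))))/(-47254) - 8402/(1/(-9892 - 23938)) = (-5/4 + √(-211 + √2*√(3 + 422)))*(-1/47254) - 8402/(1/(-33830)) = (-5/4 + √(-211 + √2*√425))*(-1/47254) - 8402/(-1/33830) = (-5/4 + √(-211 + √2*(5*√17)))*(-1/47254) - 8402*(-33830) = (-5/4 + √(-211 + 5*√34))*(-1/47254) + 284239660 = (5/189016 - √(-211 + 5*√34)/47254) + 284239660 = 53725843574565/189016 - √(-211 + 5*√34)/47254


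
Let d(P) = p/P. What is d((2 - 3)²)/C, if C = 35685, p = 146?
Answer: 146/35685 ≈ 0.0040914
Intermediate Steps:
d(P) = 146/P
d((2 - 3)²)/C = (146/((2 - 3)²))/35685 = (146/((-1)²))*(1/35685) = (146/1)*(1/35685) = (146*1)*(1/35685) = 146*(1/35685) = 146/35685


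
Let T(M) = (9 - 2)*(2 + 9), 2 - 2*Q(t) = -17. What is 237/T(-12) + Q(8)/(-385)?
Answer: 2351/770 ≈ 3.0532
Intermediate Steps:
Q(t) = 19/2 (Q(t) = 1 - 1/2*(-17) = 1 + 17/2 = 19/2)
T(M) = 77 (T(M) = 7*11 = 77)
237/T(-12) + Q(8)/(-385) = 237/77 + (19/2)/(-385) = 237*(1/77) + (19/2)*(-1/385) = 237/77 - 19/770 = 2351/770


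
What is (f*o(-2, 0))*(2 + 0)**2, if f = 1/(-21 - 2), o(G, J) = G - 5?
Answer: 28/23 ≈ 1.2174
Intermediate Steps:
o(G, J) = -5 + G
f = -1/23 (f = 1/(-23) = -1/23 ≈ -0.043478)
(f*o(-2, 0))*(2 + 0)**2 = (-(-5 - 2)/23)*(2 + 0)**2 = -1/23*(-7)*2**2 = (7/23)*4 = 28/23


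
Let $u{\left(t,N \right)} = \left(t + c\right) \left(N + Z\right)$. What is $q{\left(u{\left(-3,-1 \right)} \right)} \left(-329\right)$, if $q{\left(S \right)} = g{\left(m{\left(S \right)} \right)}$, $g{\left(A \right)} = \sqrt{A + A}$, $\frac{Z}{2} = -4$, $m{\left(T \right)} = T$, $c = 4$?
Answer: $- 987 i \sqrt{2} \approx - 1395.8 i$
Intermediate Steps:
$Z = -8$ ($Z = 2 \left(-4\right) = -8$)
$g{\left(A \right)} = \sqrt{2} \sqrt{A}$ ($g{\left(A \right)} = \sqrt{2 A} = \sqrt{2} \sqrt{A}$)
$u{\left(t,N \right)} = \left(-8 + N\right) \left(4 + t\right)$ ($u{\left(t,N \right)} = \left(t + 4\right) \left(N - 8\right) = \left(4 + t\right) \left(-8 + N\right) = \left(-8 + N\right) \left(4 + t\right)$)
$q{\left(S \right)} = \sqrt{2} \sqrt{S}$
$q{\left(u{\left(-3,-1 \right)} \right)} \left(-329\right) = \sqrt{2} \sqrt{-32 - -24 + 4 \left(-1\right) - -3} \left(-329\right) = \sqrt{2} \sqrt{-32 + 24 - 4 + 3} \left(-329\right) = \sqrt{2} \sqrt{-9} \left(-329\right) = \sqrt{2} \cdot 3 i \left(-329\right) = 3 i \sqrt{2} \left(-329\right) = - 987 i \sqrt{2}$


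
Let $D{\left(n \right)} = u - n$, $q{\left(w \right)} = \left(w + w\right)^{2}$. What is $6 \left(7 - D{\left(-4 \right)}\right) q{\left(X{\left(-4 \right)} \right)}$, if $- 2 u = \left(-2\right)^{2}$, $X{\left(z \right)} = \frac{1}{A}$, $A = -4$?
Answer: $\frac{15}{2} \approx 7.5$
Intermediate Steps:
$X{\left(z \right)} = - \frac{1}{4}$ ($X{\left(z \right)} = \frac{1}{-4} = - \frac{1}{4}$)
$q{\left(w \right)} = 4 w^{2}$ ($q{\left(w \right)} = \left(2 w\right)^{2} = 4 w^{2}$)
$u = -2$ ($u = - \frac{\left(-2\right)^{2}}{2} = \left(- \frac{1}{2}\right) 4 = -2$)
$D{\left(n \right)} = -2 - n$
$6 \left(7 - D{\left(-4 \right)}\right) q{\left(X{\left(-4 \right)} \right)} = 6 \left(7 - \left(-2 - -4\right)\right) 4 \left(- \frac{1}{4}\right)^{2} = 6 \left(7 - \left(-2 + 4\right)\right) 4 \cdot \frac{1}{16} = 6 \left(7 - 2\right) \frac{1}{4} = 6 \cdot 5 \cdot \frac{1}{4} = 30 \cdot \frac{1}{4} = \frac{15}{2}$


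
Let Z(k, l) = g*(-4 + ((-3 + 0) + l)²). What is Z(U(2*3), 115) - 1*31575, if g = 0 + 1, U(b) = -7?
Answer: -19035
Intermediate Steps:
g = 1
Z(k, l) = -4 + (-3 + l)² (Z(k, l) = 1*(-4 + ((-3 + 0) + l)²) = 1*(-4 + (-3 + l)²) = -4 + (-3 + l)²)
Z(U(2*3), 115) - 1*31575 = (-4 + (-3 + 115)²) - 1*31575 = (-4 + 112²) - 31575 = (-4 + 12544) - 31575 = 12540 - 31575 = -19035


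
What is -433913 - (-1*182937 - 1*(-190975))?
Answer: -441951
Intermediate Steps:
-433913 - (-1*182937 - 1*(-190975)) = -433913 - (-182937 + 190975) = -433913 - 1*8038 = -433913 - 8038 = -441951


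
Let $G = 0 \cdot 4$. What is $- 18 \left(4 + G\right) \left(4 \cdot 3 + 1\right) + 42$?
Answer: $-894$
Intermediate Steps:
$G = 0$
$- 18 \left(4 + G\right) \left(4 \cdot 3 + 1\right) + 42 = - 18 \left(4 + 0\right) \left(4 \cdot 3 + 1\right) + 42 = - 18 \cdot 4 \left(12 + 1\right) + 42 = - 18 \cdot 4 \cdot 13 + 42 = \left(-18\right) 52 + 42 = -936 + 42 = -894$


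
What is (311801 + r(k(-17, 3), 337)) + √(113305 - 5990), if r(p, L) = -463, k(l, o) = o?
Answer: 311338 + 13*√635 ≈ 3.1167e+5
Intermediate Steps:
(311801 + r(k(-17, 3), 337)) + √(113305 - 5990) = (311801 - 463) + √(113305 - 5990) = 311338 + √107315 = 311338 + 13*√635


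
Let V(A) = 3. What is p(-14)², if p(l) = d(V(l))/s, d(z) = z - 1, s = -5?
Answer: 4/25 ≈ 0.16000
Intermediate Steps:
d(z) = -1 + z
p(l) = -⅖ (p(l) = (-1 + 3)/(-5) = 2*(-⅕) = -⅖)
p(-14)² = (-⅖)² = 4/25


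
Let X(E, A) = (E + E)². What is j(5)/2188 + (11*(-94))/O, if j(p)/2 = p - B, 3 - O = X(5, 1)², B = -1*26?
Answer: 1441103/10936718 ≈ 0.13177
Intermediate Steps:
B = -26
X(E, A) = 4*E² (X(E, A) = (2*E)² = 4*E²)
O = -9997 (O = 3 - (4*5²)² = 3 - (4*25)² = 3 - 1*100² = 3 - 1*10000 = 3 - 10000 = -9997)
j(p) = 52 + 2*p (j(p) = 2*(p - 1*(-26)) = 2*(p + 26) = 2*(26 + p) = 52 + 2*p)
j(5)/2188 + (11*(-94))/O = (52 + 2*5)/2188 + (11*(-94))/(-9997) = (52 + 10)*(1/2188) - 1034*(-1/9997) = 62*(1/2188) + 1034/9997 = 31/1094 + 1034/9997 = 1441103/10936718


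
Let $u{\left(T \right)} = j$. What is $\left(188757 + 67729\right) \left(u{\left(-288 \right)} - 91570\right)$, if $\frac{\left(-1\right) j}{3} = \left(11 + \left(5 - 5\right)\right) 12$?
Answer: $-23587991476$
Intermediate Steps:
$j = -396$ ($j = - 3 \left(11 + \left(5 - 5\right)\right) 12 = - 3 \left(11 + 0\right) 12 = - 3 \cdot 11 \cdot 12 = \left(-3\right) 132 = -396$)
$u{\left(T \right)} = -396$
$\left(188757 + 67729\right) \left(u{\left(-288 \right)} - 91570\right) = \left(188757 + 67729\right) \left(-396 - 91570\right) = 256486 \left(-91966\right) = -23587991476$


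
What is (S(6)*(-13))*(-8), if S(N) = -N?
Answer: -624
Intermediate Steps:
(S(6)*(-13))*(-8) = (-1*6*(-13))*(-8) = -6*(-13)*(-8) = 78*(-8) = -624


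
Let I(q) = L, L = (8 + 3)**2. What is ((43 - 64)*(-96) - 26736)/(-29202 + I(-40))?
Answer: 24720/29081 ≈ 0.85004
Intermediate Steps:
L = 121 (L = 11**2 = 121)
I(q) = 121
((43 - 64)*(-96) - 26736)/(-29202 + I(-40)) = ((43 - 64)*(-96) - 26736)/(-29202 + 121) = (-21*(-96) - 26736)/(-29081) = (2016 - 26736)*(-1/29081) = -24720*(-1/29081) = 24720/29081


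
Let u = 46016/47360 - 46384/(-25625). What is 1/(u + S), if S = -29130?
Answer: -3792500/110464975293 ≈ -3.4332e-5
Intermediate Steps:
u = 10549707/3792500 (u = 46016*(1/47360) - 46384*(-1/25625) = 719/740 + 46384/25625 = 10549707/3792500 ≈ 2.7817)
1/(u + S) = 1/(10549707/3792500 - 29130) = 1/(-110464975293/3792500) = -3792500/110464975293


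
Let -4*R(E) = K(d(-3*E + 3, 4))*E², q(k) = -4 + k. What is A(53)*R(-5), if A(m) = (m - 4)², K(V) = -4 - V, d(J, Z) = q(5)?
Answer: 300125/4 ≈ 75031.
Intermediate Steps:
d(J, Z) = 1 (d(J, Z) = -4 + 5 = 1)
A(m) = (-4 + m)²
R(E) = 5*E²/4 (R(E) = -(-4 - 1*1)*E²/4 = -(-4 - 1)*E²/4 = -(-5)*E²/4 = 5*E²/4)
A(53)*R(-5) = (-4 + 53)²*((5/4)*(-5)²) = 49²*((5/4)*25) = 2401*(125/4) = 300125/4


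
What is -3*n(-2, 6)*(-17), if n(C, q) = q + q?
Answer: 612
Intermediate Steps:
n(C, q) = 2*q
-3*n(-2, 6)*(-17) = -6*6*(-17) = -3*12*(-17) = -36*(-17) = 612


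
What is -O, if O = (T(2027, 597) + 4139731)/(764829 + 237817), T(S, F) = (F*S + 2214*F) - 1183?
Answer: -6670425/1002646 ≈ -6.6528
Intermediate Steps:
T(S, F) = -1183 + 2214*F + F*S (T(S, F) = (2214*F + F*S) - 1183 = -1183 + 2214*F + F*S)
O = 6670425/1002646 (O = ((-1183 + 2214*597 + 597*2027) + 4139731)/(764829 + 237817) = ((-1183 + 1321758 + 1210119) + 4139731)/1002646 = (2530694 + 4139731)*(1/1002646) = 6670425*(1/1002646) = 6670425/1002646 ≈ 6.6528)
-O = -1*6670425/1002646 = -6670425/1002646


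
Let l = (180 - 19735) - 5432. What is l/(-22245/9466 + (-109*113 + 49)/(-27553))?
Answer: 6517026832926/496787597 ≈ 13118.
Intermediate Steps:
l = -24987 (l = -19555 - 5432 = -24987)
l/(-22245/9466 + (-109*113 + 49)/(-27553)) = -24987/(-22245/9466 + (-109*113 + 49)/(-27553)) = -24987/(-22245*1/9466 + (-12317 + 49)*(-1/27553)) = -24987/(-22245/9466 - 12268*(-1/27553)) = -24987/(-22245/9466 + 12268/27553) = -24987/(-496787597/260816698) = -24987*(-260816698/496787597) = 6517026832926/496787597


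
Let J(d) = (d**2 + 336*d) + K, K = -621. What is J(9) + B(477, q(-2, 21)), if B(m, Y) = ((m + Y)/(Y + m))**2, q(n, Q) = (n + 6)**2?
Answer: 2485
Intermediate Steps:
q(n, Q) = (6 + n)**2
J(d) = -621 + d**2 + 336*d (J(d) = (d**2 + 336*d) - 621 = -621 + d**2 + 336*d)
B(m, Y) = 1 (B(m, Y) = ((Y + m)/(Y + m))**2 = 1**2 = 1)
J(9) + B(477, q(-2, 21)) = (-621 + 9**2 + 336*9) + 1 = (-621 + 81 + 3024) + 1 = 2484 + 1 = 2485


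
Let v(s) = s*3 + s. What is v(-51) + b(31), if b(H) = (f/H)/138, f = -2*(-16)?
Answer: -436340/2139 ≈ -203.99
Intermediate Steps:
f = 32
b(H) = 16/(69*H) (b(H) = (32/H)/138 = (32/H)*(1/138) = 16/(69*H))
v(s) = 4*s (v(s) = 3*s + s = 4*s)
v(-51) + b(31) = 4*(-51) + (16/69)/31 = -204 + (16/69)*(1/31) = -204 + 16/2139 = -436340/2139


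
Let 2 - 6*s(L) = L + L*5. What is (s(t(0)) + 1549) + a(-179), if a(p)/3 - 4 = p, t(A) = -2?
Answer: 3079/3 ≈ 1026.3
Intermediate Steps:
a(p) = 12 + 3*p
s(L) = 1/3 - L (s(L) = 1/3 - (L + L*5)/6 = 1/3 - (L + 5*L)/6 = 1/3 - L)
(s(t(0)) + 1549) + a(-179) = ((1/3 - 1*(-2)) + 1549) + (12 + 3*(-179)) = ((1/3 + 2) + 1549) + (12 - 537) = (7/3 + 1549) - 525 = 4654/3 - 525 = 3079/3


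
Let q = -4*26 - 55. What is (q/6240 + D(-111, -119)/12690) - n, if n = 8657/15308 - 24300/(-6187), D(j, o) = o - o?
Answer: -222538450077/49249509920 ≈ -4.5186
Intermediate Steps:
q = -159 (q = -104 - 55 = -159)
D(j, o) = 0
n = 425545259/94710596 (n = 8657*(1/15308) - 24300*(-1/6187) = 8657/15308 + 24300/6187 = 425545259/94710596 ≈ 4.4931)
(q/6240 + D(-111, -119)/12690) - n = (-159/6240 + 0/12690) - 1*425545259/94710596 = (-159*1/6240 + 0*(1/12690)) - 425545259/94710596 = (-53/2080 + 0) - 425545259/94710596 = -53/2080 - 425545259/94710596 = -222538450077/49249509920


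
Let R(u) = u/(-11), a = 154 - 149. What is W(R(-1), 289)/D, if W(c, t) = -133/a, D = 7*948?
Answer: -19/4740 ≈ -0.0040084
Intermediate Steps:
a = 5
R(u) = -u/11 (R(u) = u*(-1/11) = -u/11)
D = 6636
W(c, t) = -133/5
W(R(-1), 289)/D = -133/5/6636 = -133/5*1/6636 = -19/4740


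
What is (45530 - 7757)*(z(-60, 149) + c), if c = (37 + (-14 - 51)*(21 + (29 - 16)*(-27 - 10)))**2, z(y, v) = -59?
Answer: 33853065752430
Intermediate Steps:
c = 896223969 (c = (37 - 65*(21 + 13*(-37)))**2 = (37 - 65*(21 - 481))**2 = (37 - 65*(-460))**2 = (37 + 29900)**2 = 29937**2 = 896223969)
(45530 - 7757)*(z(-60, 149) + c) = (45530 - 7757)*(-59 + 896223969) = 37773*896223910 = 33853065752430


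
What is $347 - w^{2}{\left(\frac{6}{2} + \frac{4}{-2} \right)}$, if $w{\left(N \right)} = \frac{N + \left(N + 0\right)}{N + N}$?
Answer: $346$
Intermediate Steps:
$w{\left(N \right)} = 1$ ($w{\left(N \right)} = \frac{N + N}{2 N} = 2 N \frac{1}{2 N} = 1$)
$347 - w^{2}{\left(\frac{6}{2} + \frac{4}{-2} \right)} = 347 - 1^{2} = 347 - 1 = 346$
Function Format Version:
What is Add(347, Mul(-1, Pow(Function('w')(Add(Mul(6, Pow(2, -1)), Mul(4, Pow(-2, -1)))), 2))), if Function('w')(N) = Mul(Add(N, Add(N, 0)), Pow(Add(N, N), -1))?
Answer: 346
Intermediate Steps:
Function('w')(N) = 1 (Function('w')(N) = Mul(Add(N, N), Pow(Mul(2, N), -1)) = Mul(Mul(2, N), Mul(Rational(1, 2), Pow(N, -1))) = 1)
Add(347, Mul(-1, Pow(Function('w')(Add(Mul(6, Pow(2, -1)), Mul(4, Pow(-2, -1)))), 2))) = Add(347, Mul(-1, Pow(1, 2))) = Add(347, Mul(-1, 1)) = Add(347, -1) = 346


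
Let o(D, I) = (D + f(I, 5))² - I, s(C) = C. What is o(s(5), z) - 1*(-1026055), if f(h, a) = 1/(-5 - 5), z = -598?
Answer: 102667701/100 ≈ 1.0267e+6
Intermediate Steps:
f(h, a) = -⅒ (f(h, a) = 1/(-10) = -⅒)
o(D, I) = (-⅒ + D)² - I (o(D, I) = (D - ⅒)² - I = (-⅒ + D)² - I)
o(s(5), z) - 1*(-1026055) = (-1*(-598) + (-1 + 10*5)²/100) - 1*(-1026055) = (598 + (-1 + 50)²/100) + 1026055 = (598 + (1/100)*49²) + 1026055 = (598 + (1/100)*2401) + 1026055 = (598 + 2401/100) + 1026055 = 62201/100 + 1026055 = 102667701/100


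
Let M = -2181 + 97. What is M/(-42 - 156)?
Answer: 1042/99 ≈ 10.525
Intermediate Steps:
M = -2084
M/(-42 - 156) = -2084/(-42 - 156) = -2084/(-198) = -1/198*(-2084) = 1042/99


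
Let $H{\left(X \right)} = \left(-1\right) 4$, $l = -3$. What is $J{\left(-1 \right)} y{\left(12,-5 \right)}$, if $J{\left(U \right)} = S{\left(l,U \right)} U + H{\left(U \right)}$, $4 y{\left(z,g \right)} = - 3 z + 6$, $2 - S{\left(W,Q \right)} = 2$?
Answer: $30$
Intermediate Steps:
$S{\left(W,Q \right)} = 0$ ($S{\left(W,Q \right)} = 2 - 2 = 0$)
$H{\left(X \right)} = -4$
$y{\left(z,g \right)} = \frac{3}{2} - \frac{3 z}{4}$ ($y{\left(z,g \right)} = \frac{- 3 z + 6}{4} = \frac{6 - 3 z}{4} = \frac{3}{2} - \frac{3 z}{4}$)
$J{\left(U \right)} = -4$ ($J{\left(U \right)} = 0 U - 4 = 0 - 4 = -4$)
$J{\left(-1 \right)} y{\left(12,-5 \right)} = - 4 \left(\frac{3}{2} - 9\right) = \left(-4\right) \left(- \frac{15}{2}\right) = 30$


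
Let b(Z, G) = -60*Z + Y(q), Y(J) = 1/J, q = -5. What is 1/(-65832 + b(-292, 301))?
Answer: -5/241561 ≈ -2.0699e-5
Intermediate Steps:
b(Z, G) = -1/5 - 60*Z (b(Z, G) = -60*Z + 1/(-5) = -60*Z - 1/5 = -1/5 - 60*Z)
1/(-65832 + b(-292, 301)) = 1/(-65832 + (-1/5 - 60*(-292))) = 1/(-65832 + (-1/5 + 17520)) = 1/(-65832 + 87599/5) = 1/(-241561/5) = -5/241561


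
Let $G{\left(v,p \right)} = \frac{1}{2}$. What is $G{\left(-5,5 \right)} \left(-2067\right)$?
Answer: $- \frac{2067}{2} \approx -1033.5$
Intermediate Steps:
$G{\left(v,p \right)} = \frac{1}{2}$
$G{\left(-5,5 \right)} \left(-2067\right) = \frac{1}{2} \left(-2067\right) = - \frac{2067}{2}$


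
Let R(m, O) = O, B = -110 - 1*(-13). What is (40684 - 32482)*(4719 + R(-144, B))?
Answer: 37909644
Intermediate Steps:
B = -97 (B = -110 + 13 = -97)
(40684 - 32482)*(4719 + R(-144, B)) = (40684 - 32482)*(4719 - 97) = 8202*4622 = 37909644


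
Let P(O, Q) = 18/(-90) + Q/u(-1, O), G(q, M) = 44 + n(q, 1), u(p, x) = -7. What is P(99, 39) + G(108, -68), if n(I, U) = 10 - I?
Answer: -2092/35 ≈ -59.771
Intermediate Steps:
G(q, M) = 54 - q (G(q, M) = 44 + (10 - q) = 54 - q)
P(O, Q) = -⅕ - Q/7 (P(O, Q) = 18/(-90) + Q/(-7) = 18*(-1/90) + Q*(-⅐) = -⅕ - Q/7)
P(99, 39) + G(108, -68) = (-⅕ - ⅐*39) + (54 - 1*108) = (-⅕ - 39/7) + (54 - 108) = -202/35 - 54 = -2092/35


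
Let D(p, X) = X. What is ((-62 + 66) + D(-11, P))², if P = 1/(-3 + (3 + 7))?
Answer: 841/49 ≈ 17.163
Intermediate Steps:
P = ⅐ (P = 1/(-3 + 10) = 1/7 = ⅐ ≈ 0.14286)
((-62 + 66) + D(-11, P))² = ((-62 + 66) + ⅐)² = (4 + ⅐)² = (29/7)² = 841/49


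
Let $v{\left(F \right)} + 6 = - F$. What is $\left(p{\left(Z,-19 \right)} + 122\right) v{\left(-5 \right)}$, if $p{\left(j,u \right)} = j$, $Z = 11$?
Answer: $-133$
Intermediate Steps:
$v{\left(F \right)} = -6 - F$
$\left(p{\left(Z,-19 \right)} + 122\right) v{\left(-5 \right)} = \left(11 + 122\right) \left(-6 - -5\right) = 133 \left(-6 + 5\right) = 133 \left(-1\right) = -133$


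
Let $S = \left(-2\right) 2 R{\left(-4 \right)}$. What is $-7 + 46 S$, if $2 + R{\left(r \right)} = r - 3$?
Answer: $1649$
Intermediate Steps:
$R{\left(r \right)} = -5 + r$ ($R{\left(r \right)} = -2 + \left(r - 3\right) = -2 + \left(-3 + r\right) = -5 + r$)
$S = 36$ ($S = \left(-2\right) 2 \left(-5 - 4\right) = \left(-4\right) \left(-9\right) = 36$)
$-7 + 46 S = -7 + 46 \cdot 36 = -7 + 1656 = 1649$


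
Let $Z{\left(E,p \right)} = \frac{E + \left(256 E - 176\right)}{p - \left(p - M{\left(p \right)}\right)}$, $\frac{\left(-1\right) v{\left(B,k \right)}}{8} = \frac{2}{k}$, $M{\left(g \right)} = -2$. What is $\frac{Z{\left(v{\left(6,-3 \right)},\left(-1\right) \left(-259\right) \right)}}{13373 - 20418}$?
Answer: $\frac{1792}{21135} \approx 0.084788$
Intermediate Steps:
$v{\left(B,k \right)} = - \frac{16}{k}$ ($v{\left(B,k \right)} = - 8 \frac{2}{k} = - \frac{16}{k}$)
$Z{\left(E,p \right)} = 88 - \frac{257 E}{2}$ ($Z{\left(E,p \right)} = \frac{E + \left(256 E - 176\right)}{p - \left(2 + p\right)} = \frac{E + \left(-176 + 256 E\right)}{-2} = \left(-176 + 257 E\right) \left(- \frac{1}{2}\right) = 88 - \frac{257 E}{2}$)
$\frac{Z{\left(v{\left(6,-3 \right)},\left(-1\right) \left(-259\right) \right)}}{13373 - 20418} = \frac{88 - \frac{257 \left(- \frac{16}{-3}\right)}{2}}{13373 - 20418} = \frac{88 - \frac{257 \left(\left(-16\right) \left(- \frac{1}{3}\right)\right)}{2}}{-7045} = \left(88 - \frac{2056}{3}\right) \left(- \frac{1}{7045}\right) = \left(- \frac{1792}{3}\right) \left(- \frac{1}{7045}\right) = \frac{1792}{21135}$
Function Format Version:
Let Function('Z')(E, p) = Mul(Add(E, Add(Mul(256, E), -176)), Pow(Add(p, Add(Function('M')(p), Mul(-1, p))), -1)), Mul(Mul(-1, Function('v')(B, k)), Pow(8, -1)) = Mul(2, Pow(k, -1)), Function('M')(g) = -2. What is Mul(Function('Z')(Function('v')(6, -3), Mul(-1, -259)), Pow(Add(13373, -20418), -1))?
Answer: Rational(1792, 21135) ≈ 0.084788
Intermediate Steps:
Function('v')(B, k) = Mul(-16, Pow(k, -1)) (Function('v')(B, k) = Mul(-8, Mul(2, Pow(k, -1))) = Mul(-16, Pow(k, -1)))
Function('Z')(E, p) = Add(88, Mul(Rational(-257, 2), E)) (Function('Z')(E, p) = Mul(Add(E, Add(Mul(256, E), -176)), Pow(Add(p, Add(-2, Mul(-1, p))), -1)) = Mul(Add(E, Add(-176, Mul(256, E))), Pow(-2, -1)) = Mul(Add(-176, Mul(257, E)), Rational(-1, 2)) = Add(88, Mul(Rational(-257, 2), E)))
Mul(Function('Z')(Function('v')(6, -3), Mul(-1, -259)), Pow(Add(13373, -20418), -1)) = Mul(Add(88, Mul(Rational(-257, 2), Mul(-16, Pow(-3, -1)))), Pow(Add(13373, -20418), -1)) = Mul(Add(88, Mul(Rational(-257, 2), Mul(-16, Rational(-1, 3)))), Pow(-7045, -1)) = Mul(Add(88, Mul(Rational(-257, 2), Rational(16, 3))), Rational(-1, 7045)) = Mul(Add(88, Rational(-2056, 3)), Rational(-1, 7045)) = Mul(Rational(-1792, 3), Rational(-1, 7045)) = Rational(1792, 21135)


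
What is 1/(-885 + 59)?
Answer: -1/826 ≈ -0.0012107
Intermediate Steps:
1/(-885 + 59) = 1/(-826) = -1/826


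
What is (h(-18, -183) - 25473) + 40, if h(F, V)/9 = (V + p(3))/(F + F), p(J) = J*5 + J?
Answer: -101567/4 ≈ -25392.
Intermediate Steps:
p(J) = 6*J (p(J) = 5*J + J = 6*J)
h(F, V) = 9*(18 + V)/(2*F) (h(F, V) = 9*((V + 6*3)/(F + F)) = 9*((V + 18)/((2*F))) = 9*((18 + V)*(1/(2*F))) = 9*((18 + V)/(2*F)) = 9*(18 + V)/(2*F))
(h(-18, -183) - 25473) + 40 = ((9/2)*(18 - 183)/(-18) - 25473) + 40 = ((9/2)*(-1/18)*(-165) - 25473) + 40 = (165/4 - 25473) + 40 = -101727/4 + 40 = -101567/4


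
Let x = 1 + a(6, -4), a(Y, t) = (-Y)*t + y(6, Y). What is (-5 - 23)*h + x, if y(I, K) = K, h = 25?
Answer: -669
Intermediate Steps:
a(Y, t) = Y - Y*t (a(Y, t) = (-Y)*t + Y = -Y*t + Y = Y - Y*t)
x = 31 (x = 1 + 6*(1 - 1*(-4)) = 1 + 6*(1 + 4) = 1 + 6*5 = 1 + 30 = 31)
(-5 - 23)*h + x = (-5 - 23)*25 + 31 = -28*25 + 31 = -700 + 31 = -669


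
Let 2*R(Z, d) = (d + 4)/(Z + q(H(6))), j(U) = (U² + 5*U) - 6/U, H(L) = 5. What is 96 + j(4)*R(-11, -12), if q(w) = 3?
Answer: 453/4 ≈ 113.25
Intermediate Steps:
j(U) = U² - 6/U + 5*U
R(Z, d) = (4 + d)/(2*(3 + Z)) (R(Z, d) = ((d + 4)/(Z + 3))/2 = ((4 + d)/(3 + Z))/2 = (4 + d)/(2*(3 + Z)))
96 + j(4)*R(-11, -12) = 96 + ((-6 + 4²*(5 + 4))/4)*((4 - 12)/(2*(3 - 11))) = 96 + ((-6 + 16*9)/4)*((½)*(-8)/(-8)) = 96 + ((-6 + 144)/4)*((½)*(-⅛)*(-8)) = 96 + ((¼)*138)*(½) = 96 + (69/2)*(½) = 96 + 69/4 = 453/4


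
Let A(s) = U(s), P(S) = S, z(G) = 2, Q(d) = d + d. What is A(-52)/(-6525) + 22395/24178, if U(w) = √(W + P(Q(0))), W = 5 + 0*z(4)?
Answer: 22395/24178 - √5/6525 ≈ 0.92591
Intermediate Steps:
Q(d) = 2*d
W = 5 (W = 5 + 0*2 = 5 + 0 = 5)
U(w) = √5 (U(w) = √(5 + 2*0) = √(5 + 0) = √5)
A(s) = √5
A(-52)/(-6525) + 22395/24178 = √5/(-6525) + 22395/24178 = √5*(-1/6525) + 22395*(1/24178) = -√5/6525 + 22395/24178 = 22395/24178 - √5/6525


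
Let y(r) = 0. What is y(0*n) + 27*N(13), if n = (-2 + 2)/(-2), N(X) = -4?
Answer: -108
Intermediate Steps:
n = 0 (n = 0*(-½) = 0)
y(0*n) + 27*N(13) = 0 + 27*(-4) = 0 - 108 = -108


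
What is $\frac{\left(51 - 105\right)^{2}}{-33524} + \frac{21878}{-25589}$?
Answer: $- \frac{202013899}{214461409} \approx -0.94196$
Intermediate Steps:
$\frac{\left(51 - 105\right)^{2}}{-33524} + \frac{21878}{-25589} = \left(-54\right)^{2} \left(- \frac{1}{33524}\right) + 21878 \left(- \frac{1}{25589}\right) = 2916 \left(- \frac{1}{33524}\right) - \frac{21878}{25589} = - \frac{729}{8381} - \frac{21878}{25589} = - \frac{202013899}{214461409}$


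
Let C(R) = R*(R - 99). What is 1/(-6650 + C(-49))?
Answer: 1/602 ≈ 0.0016611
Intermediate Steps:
C(R) = R*(-99 + R)
1/(-6650 + C(-49)) = 1/(-6650 - 49*(-99 - 49)) = 1/(-6650 - 49*(-148)) = 1/(-6650 + 7252) = 1/602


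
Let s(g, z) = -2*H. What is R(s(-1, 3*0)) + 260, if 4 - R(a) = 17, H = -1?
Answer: 247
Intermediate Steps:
s(g, z) = 2 (s(g, z) = -2*(-1) = 2)
R(a) = -13 (R(a) = 4 - 1*17 = 4 - 17 = -13)
R(s(-1, 3*0)) + 260 = -13 + 260 = 247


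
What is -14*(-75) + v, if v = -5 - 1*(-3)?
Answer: 1048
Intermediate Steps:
v = -2 (v = -5 + 3 = -2)
-14*(-75) + v = -14*(-75) - 2 = 1050 - 2 = 1048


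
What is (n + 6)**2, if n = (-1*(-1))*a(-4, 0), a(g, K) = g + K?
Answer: 4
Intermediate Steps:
a(g, K) = K + g
n = -4 (n = (-1*(-1))*(0 - 4) = 1*(-4) = -4)
(n + 6)**2 = (-4 + 6)**2 = 2**2 = 4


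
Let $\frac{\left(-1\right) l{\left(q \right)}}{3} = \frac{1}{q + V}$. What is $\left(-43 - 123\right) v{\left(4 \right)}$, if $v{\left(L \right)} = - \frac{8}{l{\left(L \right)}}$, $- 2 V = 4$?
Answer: $- \frac{2656}{3} \approx -885.33$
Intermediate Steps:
$V = -2$ ($V = \left(- \frac{1}{2}\right) 4 = -2$)
$l{\left(q \right)} = - \frac{3}{-2 + q}$ ($l{\left(q \right)} = - \frac{3}{q - 2} = - \frac{3}{-2 + q}$)
$v{\left(L \right)} = - \frac{16}{3} + \frac{8 L}{3}$ ($v{\left(L \right)} = - \frac{8}{\left(-3\right) \frac{1}{-2 + L}} = - 8 \left(\frac{2}{3} - \frac{L}{3}\right) = - \frac{16}{3} + \frac{8 L}{3}$)
$\left(-43 - 123\right) v{\left(4 \right)} = \left(-43 - 123\right) \left(- \frac{16}{3} + \frac{8}{3} \cdot 4\right) = - 166 \left(- \frac{16}{3} + \frac{32}{3}\right) = \left(-166\right) \frac{16}{3} = - \frac{2656}{3}$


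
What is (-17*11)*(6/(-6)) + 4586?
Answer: 4773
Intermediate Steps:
(-17*11)*(6/(-6)) + 4586 = -1122*(-1)/6 + 4586 = -187*(-1) + 4586 = 187 + 4586 = 4773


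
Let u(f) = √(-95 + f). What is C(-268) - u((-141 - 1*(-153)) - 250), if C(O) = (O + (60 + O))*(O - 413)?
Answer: 324156 - 3*I*√37 ≈ 3.2416e+5 - 18.248*I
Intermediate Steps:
C(O) = (-413 + O)*(60 + 2*O) (C(O) = (60 + 2*O)*(-413 + O) = (-413 + O)*(60 + 2*O))
C(-268) - u((-141 - 1*(-153)) - 250) = (-24780 - 766*(-268) + 2*(-268)²) - √(-95 + ((-141 - 1*(-153)) - 250)) = (-24780 + 205288 + 2*71824) - √(-95 + ((-141 + 153) - 250)) = (-24780 + 205288 + 143648) - √(-95 + (12 - 250)) = 324156 - √(-95 - 238) = 324156 - √(-333) = 324156 - 3*I*√37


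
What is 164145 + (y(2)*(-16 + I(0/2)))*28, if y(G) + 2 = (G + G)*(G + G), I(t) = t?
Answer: 157873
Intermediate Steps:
y(G) = -2 + 4*G² (y(G) = -2 + (G + G)*(G + G) = -2 + (2*G)*(2*G) = -2 + 4*G²)
164145 + (y(2)*(-16 + I(0/2)))*28 = 164145 + ((-2 + 4*2²)*(-16 + 0/2))*28 = 164145 + ((-2 + 4*4)*(-16 + 0*(½)))*28 = 164145 + ((-2 + 16)*(-16 + 0))*28 = 164145 + (14*(-16))*28 = 164145 - 224*28 = 164145 - 6272 = 157873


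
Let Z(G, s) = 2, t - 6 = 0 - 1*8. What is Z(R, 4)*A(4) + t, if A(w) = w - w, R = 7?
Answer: -2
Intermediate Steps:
t = -2 (t = 6 + (0 - 1*8) = 6 + (0 - 8) = 6 - 8 = -2)
A(w) = 0
Z(R, 4)*A(4) + t = 2*0 - 2 = 0 - 2 = -2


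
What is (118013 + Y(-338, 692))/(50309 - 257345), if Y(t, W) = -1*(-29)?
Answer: -59021/103518 ≈ -0.57015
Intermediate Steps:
Y(t, W) = 29
(118013 + Y(-338, 692))/(50309 - 257345) = (118013 + 29)/(50309 - 257345) = 118042/(-207036) = 118042*(-1/207036) = -59021/103518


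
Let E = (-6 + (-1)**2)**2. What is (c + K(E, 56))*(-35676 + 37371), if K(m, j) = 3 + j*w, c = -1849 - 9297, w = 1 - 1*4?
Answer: -19172145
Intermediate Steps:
w = -3 (w = 1 - 4 = -3)
E = 25 (E = (-6 + 1)**2 = (-5)**2 = 25)
c = -11146
K(m, j) = 3 - 3*j (K(m, j) = 3 + j*(-3) = 3 - 3*j)
(c + K(E, 56))*(-35676 + 37371) = (-11146 + (3 - 3*56))*(-35676 + 37371) = (-11146 + (3 - 168))*1695 = (-11146 - 165)*1695 = -11311*1695 = -19172145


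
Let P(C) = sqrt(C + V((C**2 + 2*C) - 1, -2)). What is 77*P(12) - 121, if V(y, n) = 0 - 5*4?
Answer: -121 + 154*I*sqrt(2) ≈ -121.0 + 217.79*I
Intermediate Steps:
V(y, n) = -20 (V(y, n) = 0 - 20 = -20)
P(C) = sqrt(-20 + C) (P(C) = sqrt(C - 20) = sqrt(-20 + C))
77*P(12) - 121 = 77*sqrt(-20 + 12) - 121 = 77*sqrt(-8) - 121 = 77*(2*I*sqrt(2)) - 121 = 154*I*sqrt(2) - 121 = -121 + 154*I*sqrt(2)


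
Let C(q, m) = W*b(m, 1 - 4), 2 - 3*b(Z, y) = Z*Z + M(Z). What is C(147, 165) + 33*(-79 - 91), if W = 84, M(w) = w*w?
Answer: -1530154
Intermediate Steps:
M(w) = w**2
b(Z, y) = 2/3 - 2*Z**2/3 (b(Z, y) = 2/3 - (Z*Z + Z**2)/3 = 2/3 - (Z**2 + Z**2)/3 = 2/3 - 2*Z**2/3)
C(q, m) = 56 - 56*m**2 (C(q, m) = 84*(2/3 - 2*m**2/3) = 56 - 56*m**2)
C(147, 165) + 33*(-79 - 91) = (56 - 56*165**2) + 33*(-79 - 91) = (56 - 56*27225) + 33*(-170) = (56 - 1524600) - 5610 = -1524544 - 5610 = -1530154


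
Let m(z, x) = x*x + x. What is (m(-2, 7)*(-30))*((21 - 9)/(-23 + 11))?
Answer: 1680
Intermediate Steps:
m(z, x) = x + x**2 (m(z, x) = x**2 + x = x + x**2)
(m(-2, 7)*(-30))*((21 - 9)/(-23 + 11)) = ((7*(1 + 7))*(-30))*((21 - 9)/(-23 + 11)) = ((7*8)*(-30))*(12/(-12)) = (56*(-30))*(12*(-1/12)) = -1680*(-1) = 1680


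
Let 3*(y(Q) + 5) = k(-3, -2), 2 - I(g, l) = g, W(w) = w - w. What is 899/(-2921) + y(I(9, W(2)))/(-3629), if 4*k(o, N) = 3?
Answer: -683915/2231644 ≈ -0.30646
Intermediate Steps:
W(w) = 0
k(o, N) = ¾ (k(o, N) = (¼)*3 = ¾)
I(g, l) = 2 - g
y(Q) = -19/4 (y(Q) = -5 + (⅓)*(¾) = -5 + ¼ = -19/4)
899/(-2921) + y(I(9, W(2)))/(-3629) = 899/(-2921) - 19/4/(-3629) = 899*(-1/2921) - 19/4*(-1/3629) = -899/2921 + 1/764 = -683915/2231644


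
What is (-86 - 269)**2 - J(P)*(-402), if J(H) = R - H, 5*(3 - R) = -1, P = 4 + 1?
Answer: 626507/5 ≈ 1.2530e+5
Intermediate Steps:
P = 5
R = 16/5 (R = 3 - 1/5*(-1) = 3 + 1/5 = 16/5 ≈ 3.2000)
J(H) = 16/5 - H
(-86 - 269)**2 - J(P)*(-402) = (-86 - 269)**2 - (16/5 - 1*5)*(-402) = (-355)**2 - (16/5 - 5)*(-402) = 126025 - (-9)*(-402)/5 = 126025 - 1*3618/5 = 126025 - 3618/5 = 626507/5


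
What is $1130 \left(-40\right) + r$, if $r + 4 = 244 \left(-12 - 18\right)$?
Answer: $-52524$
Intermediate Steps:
$r = -7324$ ($r = -4 + 244 \left(-12 - 18\right) = -4 + 244 \left(-30\right) = -4 - 7320 = -7324$)
$1130 \left(-40\right) + r = 1130 \left(-40\right) - 7324 = -45200 - 7324 = -52524$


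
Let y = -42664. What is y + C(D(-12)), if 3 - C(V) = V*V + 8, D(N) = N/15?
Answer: -1066741/25 ≈ -42670.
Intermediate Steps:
D(N) = N/15 (D(N) = N*(1/15) = N/15)
C(V) = -5 - V² (C(V) = 3 - (V*V + 8) = 3 - (V² + 8) = 3 - (8 + V²) = 3 + (-8 - V²) = -5 - V²)
y + C(D(-12)) = -42664 + (-5 - ((1/15)*(-12))²) = -42664 + (-5 - (-⅘)²) = -42664 + (-5 - 1*16/25) = -42664 + (-5 - 16/25) = -42664 - 141/25 = -1066741/25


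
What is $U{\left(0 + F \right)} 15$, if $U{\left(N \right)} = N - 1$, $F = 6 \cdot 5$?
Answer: $435$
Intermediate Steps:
$F = 30$
$U{\left(N \right)} = -1 + N$
$U{\left(0 + F \right)} 15 = \left(-1 + \left(0 + 30\right)\right) 15 = \left(-1 + 30\right) 15 = 29 \cdot 15 = 435$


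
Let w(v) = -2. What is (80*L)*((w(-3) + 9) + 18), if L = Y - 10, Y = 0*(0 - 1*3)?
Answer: -20000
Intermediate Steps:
Y = 0 (Y = 0*(0 - 3) = 0*(-3) = 0)
L = -10 (L = 0 - 10 = -10)
(80*L)*((w(-3) + 9) + 18) = (80*(-10))*((-2 + 9) + 18) = -800*(7 + 18) = -800*25 = -20000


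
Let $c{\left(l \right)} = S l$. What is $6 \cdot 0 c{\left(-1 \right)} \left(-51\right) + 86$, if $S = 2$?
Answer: $86$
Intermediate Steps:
$c{\left(l \right)} = 2 l$
$6 \cdot 0 c{\left(-1 \right)} \left(-51\right) + 86 = 6 \cdot 0 \cdot 2 \left(-1\right) \left(-51\right) + 86 = 0 \left(-2\right) \left(-51\right) + 86 = 0 \left(-51\right) + 86 = 0 + 86 = 86$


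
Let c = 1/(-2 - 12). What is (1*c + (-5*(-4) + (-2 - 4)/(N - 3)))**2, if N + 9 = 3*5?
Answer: 63001/196 ≈ 321.43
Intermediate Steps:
N = 6 (N = -9 + 3*5 = -9 + 15 = 6)
c = -1/14 (c = 1/(-14) = -1/14 ≈ -0.071429)
(1*c + (-5*(-4) + (-2 - 4)/(N - 3)))**2 = (1*(-1/14) + (-5*(-4) + (-2 - 4)/(6 - 3)))**2 = (-1/14 + (20 - 6/3))**2 = (-1/14 + (20 - 6*1/3))**2 = (-1/14 + (20 - 2))**2 = (-1/14 + 18)**2 = (251/14)**2 = 63001/196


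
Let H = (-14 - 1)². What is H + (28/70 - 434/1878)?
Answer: 1057168/4695 ≈ 225.17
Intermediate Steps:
H = 225 (H = (-15)² = 225)
H + (28/70 - 434/1878) = 225 + (28/70 - 434/1878) = 225 + (28*(1/70) - 434*1/1878) = 225 + (⅖ - 217/939) = 225 + 793/4695 = 1057168/4695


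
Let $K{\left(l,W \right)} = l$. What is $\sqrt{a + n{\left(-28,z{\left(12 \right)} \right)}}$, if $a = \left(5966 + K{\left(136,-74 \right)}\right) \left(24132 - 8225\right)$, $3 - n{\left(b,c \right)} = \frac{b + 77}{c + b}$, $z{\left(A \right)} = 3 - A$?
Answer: $\frac{\sqrt{132881325586}}{37} \approx 9852.1$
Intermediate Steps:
$n{\left(b,c \right)} = 3 - \frac{77 + b}{b + c}$ ($n{\left(b,c \right)} = 3 - \frac{b + 77}{c + b} = 3 - \frac{77 + b}{b + c}$)
$a = 97064514$ ($a = \left(5966 + 136\right) \left(24132 - 8225\right) = 6102 \cdot 15907 = 97064514$)
$\sqrt{a + n{\left(-28,z{\left(12 \right)} \right)}} = \sqrt{97064514 + \frac{-77 + 2 \left(-28\right) + 3 \left(3 - 12\right)}{-28 + \left(3 - 12\right)}} = \sqrt{97064514 + \frac{-77 - 56 + 3 \left(3 - 12\right)}{-28 + \left(3 - 12\right)}} = \sqrt{97064514 + \frac{-77 - 56 + 3 \left(-9\right)}{-28 - 9}} = \sqrt{97064514 + \frac{-77 - 56 - 27}{-37}} = \sqrt{97064514 - - \frac{160}{37}} = \sqrt{97064514 + \frac{160}{37}} = \sqrt{\frac{3591387178}{37}} = \frac{\sqrt{132881325586}}{37}$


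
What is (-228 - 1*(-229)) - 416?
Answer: -415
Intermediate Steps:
(-228 - 1*(-229)) - 416 = (-228 + 229) - 416 = 1 - 416 = -415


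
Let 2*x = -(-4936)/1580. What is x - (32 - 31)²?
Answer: 222/395 ≈ 0.56203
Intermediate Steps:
x = 617/395 (x = (-(-4936)/1580)/2 = (-1*(-1234/395))/2 = (½)*(1234/395) = 617/395 ≈ 1.5620)
x - (32 - 31)² = 617/395 - (32 - 31)² = 617/395 - 1*1² = 617/395 - 1*1 = 617/395 - 1 = 222/395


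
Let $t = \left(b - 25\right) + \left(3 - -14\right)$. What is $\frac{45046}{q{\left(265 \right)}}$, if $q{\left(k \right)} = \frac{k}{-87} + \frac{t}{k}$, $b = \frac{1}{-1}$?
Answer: $- \frac{519267765}{35504} \approx -14626.0$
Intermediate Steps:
$b = -1$
$t = -9$ ($t = \left(-1 - 25\right) + \left(3 - -14\right) = -26 + \left(3 + 14\right) = -26 + 17 = -9$)
$q{\left(k \right)} = - \frac{9}{k} - \frac{k}{87}$ ($q{\left(k \right)} = \frac{k}{-87} - \frac{9}{k} = k \left(- \frac{1}{87}\right) - \frac{9}{k} = - \frac{k}{87} - \frac{9}{k} = - \frac{9}{k} - \frac{k}{87}$)
$\frac{45046}{q{\left(265 \right)}} = \frac{45046}{- \frac{9}{265} - \frac{265}{87}} = \frac{45046}{- \frac{71008}{23055}} = 45046 \left(- \frac{23055}{71008}\right) = - \frac{519267765}{35504}$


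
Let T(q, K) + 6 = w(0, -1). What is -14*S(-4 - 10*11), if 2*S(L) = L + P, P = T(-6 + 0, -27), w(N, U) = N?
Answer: 840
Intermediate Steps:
T(q, K) = -6 (T(q, K) = -6 + 0 = -6)
P = -6
S(L) = -3 + L/2 (S(L) = (L - 6)/2 = (-6 + L)/2 = -3 + L/2)
-14*S(-4 - 10*11) = -14*(-3 + (-4 - 10*11)/2) = -14*(-3 + (-4 - 110)/2) = -14*(-3 + (1/2)*(-114)) = -14*(-3 - 57) = -14*(-60) = 840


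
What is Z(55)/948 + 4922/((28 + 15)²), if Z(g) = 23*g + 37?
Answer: 1178909/292142 ≈ 4.0354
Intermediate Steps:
Z(g) = 37 + 23*g
Z(55)/948 + 4922/((28 + 15)²) = (37 + 23*55)/948 + 4922/((28 + 15)²) = (37 + 1265)*(1/948) + 4922/(43²) = 1302*(1/948) + 4922/1849 = 217/158 + 4922*(1/1849) = 217/158 + 4922/1849 = 1178909/292142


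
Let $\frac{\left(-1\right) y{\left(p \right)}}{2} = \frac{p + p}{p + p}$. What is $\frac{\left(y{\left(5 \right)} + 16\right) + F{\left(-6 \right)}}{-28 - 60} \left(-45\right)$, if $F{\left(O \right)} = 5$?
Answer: $\frac{855}{88} \approx 9.7159$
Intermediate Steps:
$y{\left(p \right)} = -2$ ($y{\left(p \right)} = - 2 \frac{p + p}{p + p} = - 2 \frac{2 p}{2 p} = - 2 \cdot 2 p \frac{1}{2 p} = \left(-2\right) 1 = -2$)
$\frac{\left(y{\left(5 \right)} + 16\right) + F{\left(-6 \right)}}{-28 - 60} \left(-45\right) = \frac{\left(-2 + 16\right) + 5}{-28 - 60} \left(-45\right) = \frac{14 + 5}{-88} \left(-45\right) = 19 \left(- \frac{1}{88}\right) \left(-45\right) = \left(- \frac{19}{88}\right) \left(-45\right) = \frac{855}{88}$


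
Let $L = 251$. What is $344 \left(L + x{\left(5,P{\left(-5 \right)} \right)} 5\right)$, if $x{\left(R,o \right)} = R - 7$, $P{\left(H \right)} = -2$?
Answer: $82904$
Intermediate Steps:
$x{\left(R,o \right)} = -7 + R$
$344 \left(L + x{\left(5,P{\left(-5 \right)} \right)} 5\right) = 344 \left(251 + \left(-7 + 5\right) 5\right) = 344 \left(251 - 10\right) = 344 \cdot 241 = 82904$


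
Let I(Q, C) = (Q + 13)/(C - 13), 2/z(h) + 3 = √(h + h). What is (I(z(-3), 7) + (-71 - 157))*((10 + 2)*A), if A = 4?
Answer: -55224/5 + 16*I*√6/15 ≈ -11045.0 + 2.6128*I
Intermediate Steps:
z(h) = 2/(-3 + √2*√h) (z(h) = 2/(-3 + √(h + h)) = 2/(-3 + √(2*h)) = 2/(-3 + √2*√h))
I(Q, C) = (13 + Q)/(-13 + C)
(I(z(-3), 7) + (-71 - 157))*((10 + 2)*A) = ((13 + 2/(-3 + √2*√(-3)))/(-13 + 7) + (-71 - 157))*((10 + 2)*4) = ((13 + 2/(-3 + √2*(I*√3)))/(-6) - 228)*(12*4) = (-(13 + 2/(-3 + I*√6))/6 - 228)*48 = ((-13/6 - 1/(3*(-3 + I*√6))) - 228)*48 = (-1381/6 - 1/(3*(-3 + I*√6)))*48 = -11048 - 16/(-3 + I*√6)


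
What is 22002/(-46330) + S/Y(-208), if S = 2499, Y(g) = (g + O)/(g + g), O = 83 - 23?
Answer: 6020083803/857105 ≈ 7023.7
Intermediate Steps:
O = 60
Y(g) = (60 + g)/(2*g) (Y(g) = (g + 60)/(g + g) = (60 + g)/((2*g)) = (60 + g)*(1/(2*g)) = (60 + g)/(2*g))
22002/(-46330) + S/Y(-208) = 22002/(-46330) + 2499/(((½)*(60 - 208)/(-208))) = 22002*(-1/46330) + 2499/(((½)*(-1/208)*(-148))) = -11001/23165 + 2499/(37/104) = -11001/23165 + 2499*(104/37) = -11001/23165 + 259896/37 = 6020083803/857105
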